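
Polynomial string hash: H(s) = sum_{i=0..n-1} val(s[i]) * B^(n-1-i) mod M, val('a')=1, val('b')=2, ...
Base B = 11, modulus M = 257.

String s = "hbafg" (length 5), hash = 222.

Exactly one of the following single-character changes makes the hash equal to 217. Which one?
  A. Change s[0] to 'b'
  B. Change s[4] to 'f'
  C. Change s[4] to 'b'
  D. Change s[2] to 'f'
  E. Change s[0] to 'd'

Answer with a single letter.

Option A: s[0]='h'->'b', delta=(2-8)*11^4 mod 257 = 48, hash=222+48 mod 257 = 13
Option B: s[4]='g'->'f', delta=(6-7)*11^0 mod 257 = 256, hash=222+256 mod 257 = 221
Option C: s[4]='g'->'b', delta=(2-7)*11^0 mod 257 = 252, hash=222+252 mod 257 = 217 <-- target
Option D: s[2]='a'->'f', delta=(6-1)*11^2 mod 257 = 91, hash=222+91 mod 257 = 56
Option E: s[0]='h'->'d', delta=(4-8)*11^4 mod 257 = 32, hash=222+32 mod 257 = 254

Answer: C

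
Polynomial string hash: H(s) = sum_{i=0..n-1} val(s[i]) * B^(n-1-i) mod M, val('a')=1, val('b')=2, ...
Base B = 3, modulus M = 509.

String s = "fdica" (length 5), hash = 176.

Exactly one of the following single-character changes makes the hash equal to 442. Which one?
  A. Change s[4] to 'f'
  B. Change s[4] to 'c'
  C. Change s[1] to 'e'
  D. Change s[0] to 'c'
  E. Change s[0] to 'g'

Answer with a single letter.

Option A: s[4]='a'->'f', delta=(6-1)*3^0 mod 509 = 5, hash=176+5 mod 509 = 181
Option B: s[4]='a'->'c', delta=(3-1)*3^0 mod 509 = 2, hash=176+2 mod 509 = 178
Option C: s[1]='d'->'e', delta=(5-4)*3^3 mod 509 = 27, hash=176+27 mod 509 = 203
Option D: s[0]='f'->'c', delta=(3-6)*3^4 mod 509 = 266, hash=176+266 mod 509 = 442 <-- target
Option E: s[0]='f'->'g', delta=(7-6)*3^4 mod 509 = 81, hash=176+81 mod 509 = 257

Answer: D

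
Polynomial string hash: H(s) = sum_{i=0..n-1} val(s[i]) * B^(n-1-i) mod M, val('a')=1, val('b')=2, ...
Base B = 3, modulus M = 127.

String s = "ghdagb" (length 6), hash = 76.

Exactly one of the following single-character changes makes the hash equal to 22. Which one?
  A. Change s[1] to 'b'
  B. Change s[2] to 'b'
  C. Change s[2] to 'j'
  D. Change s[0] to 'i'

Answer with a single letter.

Answer: B

Derivation:
Option A: s[1]='h'->'b', delta=(2-8)*3^4 mod 127 = 22, hash=76+22 mod 127 = 98
Option B: s[2]='d'->'b', delta=(2-4)*3^3 mod 127 = 73, hash=76+73 mod 127 = 22 <-- target
Option C: s[2]='d'->'j', delta=(10-4)*3^3 mod 127 = 35, hash=76+35 mod 127 = 111
Option D: s[0]='g'->'i', delta=(9-7)*3^5 mod 127 = 105, hash=76+105 mod 127 = 54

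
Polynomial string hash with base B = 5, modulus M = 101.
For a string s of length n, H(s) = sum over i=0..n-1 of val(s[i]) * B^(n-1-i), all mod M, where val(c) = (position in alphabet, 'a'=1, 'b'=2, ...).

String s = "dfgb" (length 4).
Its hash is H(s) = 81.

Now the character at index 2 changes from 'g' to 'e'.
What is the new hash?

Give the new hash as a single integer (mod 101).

val('g') = 7, val('e') = 5
Position k = 2, exponent = n-1-k = 1
B^1 mod M = 5^1 mod 101 = 5
Delta = (5 - 7) * 5 mod 101 = 91
New hash = (81 + 91) mod 101 = 71

Answer: 71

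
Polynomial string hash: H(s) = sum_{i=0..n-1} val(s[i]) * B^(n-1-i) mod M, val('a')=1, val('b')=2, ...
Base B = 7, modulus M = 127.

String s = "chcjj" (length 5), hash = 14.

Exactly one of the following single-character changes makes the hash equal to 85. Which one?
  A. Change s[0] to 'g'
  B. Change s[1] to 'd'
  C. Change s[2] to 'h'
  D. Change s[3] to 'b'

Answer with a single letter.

Answer: D

Derivation:
Option A: s[0]='c'->'g', delta=(7-3)*7^4 mod 127 = 79, hash=14+79 mod 127 = 93
Option B: s[1]='h'->'d', delta=(4-8)*7^3 mod 127 = 25, hash=14+25 mod 127 = 39
Option C: s[2]='c'->'h', delta=(8-3)*7^2 mod 127 = 118, hash=14+118 mod 127 = 5
Option D: s[3]='j'->'b', delta=(2-10)*7^1 mod 127 = 71, hash=14+71 mod 127 = 85 <-- target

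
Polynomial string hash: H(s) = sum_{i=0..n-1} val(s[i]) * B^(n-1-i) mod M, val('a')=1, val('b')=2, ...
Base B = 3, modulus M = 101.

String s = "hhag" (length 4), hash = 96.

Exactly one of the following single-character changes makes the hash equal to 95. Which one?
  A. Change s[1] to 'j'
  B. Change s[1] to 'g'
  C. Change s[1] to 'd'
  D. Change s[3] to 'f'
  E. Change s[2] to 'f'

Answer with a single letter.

Answer: D

Derivation:
Option A: s[1]='h'->'j', delta=(10-8)*3^2 mod 101 = 18, hash=96+18 mod 101 = 13
Option B: s[1]='h'->'g', delta=(7-8)*3^2 mod 101 = 92, hash=96+92 mod 101 = 87
Option C: s[1]='h'->'d', delta=(4-8)*3^2 mod 101 = 65, hash=96+65 mod 101 = 60
Option D: s[3]='g'->'f', delta=(6-7)*3^0 mod 101 = 100, hash=96+100 mod 101 = 95 <-- target
Option E: s[2]='a'->'f', delta=(6-1)*3^1 mod 101 = 15, hash=96+15 mod 101 = 10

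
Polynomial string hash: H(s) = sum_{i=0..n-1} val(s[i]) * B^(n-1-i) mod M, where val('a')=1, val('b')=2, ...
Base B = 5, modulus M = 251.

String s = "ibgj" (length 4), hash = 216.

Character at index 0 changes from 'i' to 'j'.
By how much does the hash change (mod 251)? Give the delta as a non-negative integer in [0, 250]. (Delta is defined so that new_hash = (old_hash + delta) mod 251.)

Delta formula: (val(new) - val(old)) * B^(n-1-k) mod M
  val('j') - val('i') = 10 - 9 = 1
  B^(n-1-k) = 5^3 mod 251 = 125
  Delta = 1 * 125 mod 251 = 125

Answer: 125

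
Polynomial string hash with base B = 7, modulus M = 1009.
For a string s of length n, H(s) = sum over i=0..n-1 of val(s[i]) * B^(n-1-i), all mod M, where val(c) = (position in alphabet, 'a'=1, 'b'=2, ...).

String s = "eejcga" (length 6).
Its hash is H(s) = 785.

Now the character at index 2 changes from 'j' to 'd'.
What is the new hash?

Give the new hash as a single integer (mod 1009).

val('j') = 10, val('d') = 4
Position k = 2, exponent = n-1-k = 3
B^3 mod M = 7^3 mod 1009 = 343
Delta = (4 - 10) * 343 mod 1009 = 969
New hash = (785 + 969) mod 1009 = 745

Answer: 745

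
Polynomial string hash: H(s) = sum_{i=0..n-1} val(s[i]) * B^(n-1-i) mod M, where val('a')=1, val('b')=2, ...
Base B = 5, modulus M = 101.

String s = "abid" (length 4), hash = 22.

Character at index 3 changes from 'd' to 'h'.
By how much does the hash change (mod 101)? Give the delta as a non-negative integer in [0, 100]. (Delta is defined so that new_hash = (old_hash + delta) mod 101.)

Answer: 4

Derivation:
Delta formula: (val(new) - val(old)) * B^(n-1-k) mod M
  val('h') - val('d') = 8 - 4 = 4
  B^(n-1-k) = 5^0 mod 101 = 1
  Delta = 4 * 1 mod 101 = 4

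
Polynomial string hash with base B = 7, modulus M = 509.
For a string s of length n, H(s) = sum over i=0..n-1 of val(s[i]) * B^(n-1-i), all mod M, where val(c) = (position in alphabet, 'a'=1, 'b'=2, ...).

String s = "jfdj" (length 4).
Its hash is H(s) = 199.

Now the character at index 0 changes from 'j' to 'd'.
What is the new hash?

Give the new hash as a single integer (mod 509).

Answer: 177

Derivation:
val('j') = 10, val('d') = 4
Position k = 0, exponent = n-1-k = 3
B^3 mod M = 7^3 mod 509 = 343
Delta = (4 - 10) * 343 mod 509 = 487
New hash = (199 + 487) mod 509 = 177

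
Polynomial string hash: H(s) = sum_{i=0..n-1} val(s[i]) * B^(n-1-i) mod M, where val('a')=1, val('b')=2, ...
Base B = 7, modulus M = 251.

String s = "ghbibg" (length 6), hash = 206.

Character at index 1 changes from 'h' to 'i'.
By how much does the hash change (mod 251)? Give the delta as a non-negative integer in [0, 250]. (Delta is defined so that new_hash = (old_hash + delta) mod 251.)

Delta formula: (val(new) - val(old)) * B^(n-1-k) mod M
  val('i') - val('h') = 9 - 8 = 1
  B^(n-1-k) = 7^4 mod 251 = 142
  Delta = 1 * 142 mod 251 = 142

Answer: 142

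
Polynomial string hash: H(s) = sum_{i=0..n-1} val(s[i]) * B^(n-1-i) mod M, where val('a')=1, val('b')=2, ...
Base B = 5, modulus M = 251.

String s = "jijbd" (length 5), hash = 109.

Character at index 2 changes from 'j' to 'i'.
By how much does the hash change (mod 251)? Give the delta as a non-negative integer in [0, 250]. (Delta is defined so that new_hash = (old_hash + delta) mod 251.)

Answer: 226

Derivation:
Delta formula: (val(new) - val(old)) * B^(n-1-k) mod M
  val('i') - val('j') = 9 - 10 = -1
  B^(n-1-k) = 5^2 mod 251 = 25
  Delta = -1 * 25 mod 251 = 226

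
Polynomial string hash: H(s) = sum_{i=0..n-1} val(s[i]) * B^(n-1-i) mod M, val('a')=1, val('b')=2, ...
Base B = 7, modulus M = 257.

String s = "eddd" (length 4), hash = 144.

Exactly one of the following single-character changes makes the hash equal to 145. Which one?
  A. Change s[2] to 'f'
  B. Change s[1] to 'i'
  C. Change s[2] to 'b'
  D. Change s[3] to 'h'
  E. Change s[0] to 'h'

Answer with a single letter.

Answer: E

Derivation:
Option A: s[2]='d'->'f', delta=(6-4)*7^1 mod 257 = 14, hash=144+14 mod 257 = 158
Option B: s[1]='d'->'i', delta=(9-4)*7^2 mod 257 = 245, hash=144+245 mod 257 = 132
Option C: s[2]='d'->'b', delta=(2-4)*7^1 mod 257 = 243, hash=144+243 mod 257 = 130
Option D: s[3]='d'->'h', delta=(8-4)*7^0 mod 257 = 4, hash=144+4 mod 257 = 148
Option E: s[0]='e'->'h', delta=(8-5)*7^3 mod 257 = 1, hash=144+1 mod 257 = 145 <-- target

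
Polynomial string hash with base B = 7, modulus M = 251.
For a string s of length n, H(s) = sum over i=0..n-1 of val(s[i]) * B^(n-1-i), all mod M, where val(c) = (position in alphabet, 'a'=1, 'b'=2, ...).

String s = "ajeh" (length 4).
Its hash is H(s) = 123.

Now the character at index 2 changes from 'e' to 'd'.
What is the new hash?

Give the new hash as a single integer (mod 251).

Answer: 116

Derivation:
val('e') = 5, val('d') = 4
Position k = 2, exponent = n-1-k = 1
B^1 mod M = 7^1 mod 251 = 7
Delta = (4 - 5) * 7 mod 251 = 244
New hash = (123 + 244) mod 251 = 116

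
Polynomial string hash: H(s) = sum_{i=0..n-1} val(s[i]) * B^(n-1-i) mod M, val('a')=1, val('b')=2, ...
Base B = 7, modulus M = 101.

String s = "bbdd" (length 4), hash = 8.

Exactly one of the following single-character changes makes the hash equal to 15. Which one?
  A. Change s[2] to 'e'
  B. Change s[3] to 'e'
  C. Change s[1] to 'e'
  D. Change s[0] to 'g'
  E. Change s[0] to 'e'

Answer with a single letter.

Answer: A

Derivation:
Option A: s[2]='d'->'e', delta=(5-4)*7^1 mod 101 = 7, hash=8+7 mod 101 = 15 <-- target
Option B: s[3]='d'->'e', delta=(5-4)*7^0 mod 101 = 1, hash=8+1 mod 101 = 9
Option C: s[1]='b'->'e', delta=(5-2)*7^2 mod 101 = 46, hash=8+46 mod 101 = 54
Option D: s[0]='b'->'g', delta=(7-2)*7^3 mod 101 = 99, hash=8+99 mod 101 = 6
Option E: s[0]='b'->'e', delta=(5-2)*7^3 mod 101 = 19, hash=8+19 mod 101 = 27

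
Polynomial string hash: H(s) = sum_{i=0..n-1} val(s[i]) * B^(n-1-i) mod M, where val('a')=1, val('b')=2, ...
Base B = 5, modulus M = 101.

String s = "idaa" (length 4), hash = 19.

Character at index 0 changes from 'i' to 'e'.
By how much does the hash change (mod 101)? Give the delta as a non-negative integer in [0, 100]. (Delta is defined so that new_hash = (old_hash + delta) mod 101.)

Delta formula: (val(new) - val(old)) * B^(n-1-k) mod M
  val('e') - val('i') = 5 - 9 = -4
  B^(n-1-k) = 5^3 mod 101 = 24
  Delta = -4 * 24 mod 101 = 5

Answer: 5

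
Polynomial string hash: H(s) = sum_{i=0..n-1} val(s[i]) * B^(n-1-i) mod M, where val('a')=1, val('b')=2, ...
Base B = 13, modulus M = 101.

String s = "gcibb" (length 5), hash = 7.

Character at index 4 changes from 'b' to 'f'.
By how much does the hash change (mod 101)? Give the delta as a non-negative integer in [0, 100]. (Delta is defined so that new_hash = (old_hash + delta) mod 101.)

Delta formula: (val(new) - val(old)) * B^(n-1-k) mod M
  val('f') - val('b') = 6 - 2 = 4
  B^(n-1-k) = 13^0 mod 101 = 1
  Delta = 4 * 1 mod 101 = 4

Answer: 4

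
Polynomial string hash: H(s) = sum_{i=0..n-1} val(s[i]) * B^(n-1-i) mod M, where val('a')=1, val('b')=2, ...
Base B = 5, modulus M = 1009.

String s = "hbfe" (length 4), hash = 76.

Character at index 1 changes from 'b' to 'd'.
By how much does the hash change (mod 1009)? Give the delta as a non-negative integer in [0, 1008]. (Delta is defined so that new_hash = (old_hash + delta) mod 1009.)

Delta formula: (val(new) - val(old)) * B^(n-1-k) mod M
  val('d') - val('b') = 4 - 2 = 2
  B^(n-1-k) = 5^2 mod 1009 = 25
  Delta = 2 * 25 mod 1009 = 50

Answer: 50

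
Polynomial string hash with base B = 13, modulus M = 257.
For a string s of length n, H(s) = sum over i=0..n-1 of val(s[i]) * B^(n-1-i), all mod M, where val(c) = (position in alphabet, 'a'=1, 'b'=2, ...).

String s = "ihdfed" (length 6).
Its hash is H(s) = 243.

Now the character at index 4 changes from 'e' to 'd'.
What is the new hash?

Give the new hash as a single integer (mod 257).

val('e') = 5, val('d') = 4
Position k = 4, exponent = n-1-k = 1
B^1 mod M = 13^1 mod 257 = 13
Delta = (4 - 5) * 13 mod 257 = 244
New hash = (243 + 244) mod 257 = 230

Answer: 230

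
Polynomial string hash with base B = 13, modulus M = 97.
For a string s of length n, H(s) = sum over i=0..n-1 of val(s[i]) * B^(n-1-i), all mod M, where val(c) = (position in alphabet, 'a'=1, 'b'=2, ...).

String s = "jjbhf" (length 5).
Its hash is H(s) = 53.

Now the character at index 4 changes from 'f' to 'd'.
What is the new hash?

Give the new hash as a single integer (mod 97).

Answer: 51

Derivation:
val('f') = 6, val('d') = 4
Position k = 4, exponent = n-1-k = 0
B^0 mod M = 13^0 mod 97 = 1
Delta = (4 - 6) * 1 mod 97 = 95
New hash = (53 + 95) mod 97 = 51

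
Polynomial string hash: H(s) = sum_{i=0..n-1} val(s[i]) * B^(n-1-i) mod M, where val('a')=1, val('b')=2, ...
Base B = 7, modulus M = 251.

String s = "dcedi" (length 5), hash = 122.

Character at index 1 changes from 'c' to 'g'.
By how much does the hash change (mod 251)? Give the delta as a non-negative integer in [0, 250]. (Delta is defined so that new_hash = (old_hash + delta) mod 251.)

Delta formula: (val(new) - val(old)) * B^(n-1-k) mod M
  val('g') - val('c') = 7 - 3 = 4
  B^(n-1-k) = 7^3 mod 251 = 92
  Delta = 4 * 92 mod 251 = 117

Answer: 117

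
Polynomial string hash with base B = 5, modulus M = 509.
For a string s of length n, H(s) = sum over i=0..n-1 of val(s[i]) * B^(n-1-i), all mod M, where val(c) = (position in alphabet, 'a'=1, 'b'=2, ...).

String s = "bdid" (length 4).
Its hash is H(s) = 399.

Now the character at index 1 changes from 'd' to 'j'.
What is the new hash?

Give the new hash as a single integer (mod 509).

Answer: 40

Derivation:
val('d') = 4, val('j') = 10
Position k = 1, exponent = n-1-k = 2
B^2 mod M = 5^2 mod 509 = 25
Delta = (10 - 4) * 25 mod 509 = 150
New hash = (399 + 150) mod 509 = 40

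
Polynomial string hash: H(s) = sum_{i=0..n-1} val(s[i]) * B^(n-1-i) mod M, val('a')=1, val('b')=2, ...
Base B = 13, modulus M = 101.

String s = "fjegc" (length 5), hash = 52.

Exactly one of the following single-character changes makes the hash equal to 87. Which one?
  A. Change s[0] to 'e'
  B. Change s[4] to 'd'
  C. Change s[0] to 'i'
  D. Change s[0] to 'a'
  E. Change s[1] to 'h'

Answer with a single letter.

Option A: s[0]='f'->'e', delta=(5-6)*13^4 mod 101 = 22, hash=52+22 mod 101 = 74
Option B: s[4]='c'->'d', delta=(4-3)*13^0 mod 101 = 1, hash=52+1 mod 101 = 53
Option C: s[0]='f'->'i', delta=(9-6)*13^4 mod 101 = 35, hash=52+35 mod 101 = 87 <-- target
Option D: s[0]='f'->'a', delta=(1-6)*13^4 mod 101 = 9, hash=52+9 mod 101 = 61
Option E: s[1]='j'->'h', delta=(8-10)*13^3 mod 101 = 50, hash=52+50 mod 101 = 1

Answer: C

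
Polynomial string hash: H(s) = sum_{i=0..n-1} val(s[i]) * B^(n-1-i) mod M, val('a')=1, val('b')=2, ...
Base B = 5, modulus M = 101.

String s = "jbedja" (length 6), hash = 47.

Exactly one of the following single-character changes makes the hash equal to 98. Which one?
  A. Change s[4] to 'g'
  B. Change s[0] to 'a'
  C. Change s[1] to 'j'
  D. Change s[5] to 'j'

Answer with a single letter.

Option A: s[4]='j'->'g', delta=(7-10)*5^1 mod 101 = 86, hash=47+86 mod 101 = 32
Option B: s[0]='j'->'a', delta=(1-10)*5^5 mod 101 = 54, hash=47+54 mod 101 = 0
Option C: s[1]='b'->'j', delta=(10-2)*5^4 mod 101 = 51, hash=47+51 mod 101 = 98 <-- target
Option D: s[5]='a'->'j', delta=(10-1)*5^0 mod 101 = 9, hash=47+9 mod 101 = 56

Answer: C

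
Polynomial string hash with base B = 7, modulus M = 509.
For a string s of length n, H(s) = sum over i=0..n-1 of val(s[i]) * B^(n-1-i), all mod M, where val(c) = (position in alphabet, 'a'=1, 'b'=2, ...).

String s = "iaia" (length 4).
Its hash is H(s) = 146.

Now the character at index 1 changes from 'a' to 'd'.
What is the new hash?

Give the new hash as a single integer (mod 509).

Answer: 293

Derivation:
val('a') = 1, val('d') = 4
Position k = 1, exponent = n-1-k = 2
B^2 mod M = 7^2 mod 509 = 49
Delta = (4 - 1) * 49 mod 509 = 147
New hash = (146 + 147) mod 509 = 293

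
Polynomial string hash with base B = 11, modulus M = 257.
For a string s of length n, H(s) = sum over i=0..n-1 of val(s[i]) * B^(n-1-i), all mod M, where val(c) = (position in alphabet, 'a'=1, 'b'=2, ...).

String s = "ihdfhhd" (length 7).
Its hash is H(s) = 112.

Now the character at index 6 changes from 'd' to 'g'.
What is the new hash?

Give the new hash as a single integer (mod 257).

val('d') = 4, val('g') = 7
Position k = 6, exponent = n-1-k = 0
B^0 mod M = 11^0 mod 257 = 1
Delta = (7 - 4) * 1 mod 257 = 3
New hash = (112 + 3) mod 257 = 115

Answer: 115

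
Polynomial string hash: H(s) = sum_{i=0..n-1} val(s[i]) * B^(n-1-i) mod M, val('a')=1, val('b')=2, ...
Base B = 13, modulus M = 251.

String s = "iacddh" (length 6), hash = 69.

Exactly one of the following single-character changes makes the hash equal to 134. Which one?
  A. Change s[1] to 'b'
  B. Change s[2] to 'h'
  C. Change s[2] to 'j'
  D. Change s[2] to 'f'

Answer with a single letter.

Answer: D

Derivation:
Option A: s[1]='a'->'b', delta=(2-1)*13^4 mod 251 = 198, hash=69+198 mod 251 = 16
Option B: s[2]='c'->'h', delta=(8-3)*13^3 mod 251 = 192, hash=69+192 mod 251 = 10
Option C: s[2]='c'->'j', delta=(10-3)*13^3 mod 251 = 68, hash=69+68 mod 251 = 137
Option D: s[2]='c'->'f', delta=(6-3)*13^3 mod 251 = 65, hash=69+65 mod 251 = 134 <-- target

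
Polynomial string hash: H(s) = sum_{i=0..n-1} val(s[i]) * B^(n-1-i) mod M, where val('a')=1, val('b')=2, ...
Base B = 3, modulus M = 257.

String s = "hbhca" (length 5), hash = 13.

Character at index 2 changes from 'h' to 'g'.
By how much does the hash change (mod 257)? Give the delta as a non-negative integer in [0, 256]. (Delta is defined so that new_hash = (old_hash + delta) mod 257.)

Answer: 248

Derivation:
Delta formula: (val(new) - val(old)) * B^(n-1-k) mod M
  val('g') - val('h') = 7 - 8 = -1
  B^(n-1-k) = 3^2 mod 257 = 9
  Delta = -1 * 9 mod 257 = 248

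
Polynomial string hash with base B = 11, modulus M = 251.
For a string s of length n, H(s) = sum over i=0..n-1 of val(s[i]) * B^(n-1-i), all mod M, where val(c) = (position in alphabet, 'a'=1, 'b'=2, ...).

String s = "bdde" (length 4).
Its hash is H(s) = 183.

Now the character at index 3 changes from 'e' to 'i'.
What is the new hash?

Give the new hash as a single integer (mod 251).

Answer: 187

Derivation:
val('e') = 5, val('i') = 9
Position k = 3, exponent = n-1-k = 0
B^0 mod M = 11^0 mod 251 = 1
Delta = (9 - 5) * 1 mod 251 = 4
New hash = (183 + 4) mod 251 = 187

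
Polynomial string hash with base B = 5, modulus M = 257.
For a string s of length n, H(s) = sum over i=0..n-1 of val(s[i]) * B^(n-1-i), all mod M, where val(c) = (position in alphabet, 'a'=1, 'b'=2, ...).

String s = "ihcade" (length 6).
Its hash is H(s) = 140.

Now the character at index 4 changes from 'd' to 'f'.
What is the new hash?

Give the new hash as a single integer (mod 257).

val('d') = 4, val('f') = 6
Position k = 4, exponent = n-1-k = 1
B^1 mod M = 5^1 mod 257 = 5
Delta = (6 - 4) * 5 mod 257 = 10
New hash = (140 + 10) mod 257 = 150

Answer: 150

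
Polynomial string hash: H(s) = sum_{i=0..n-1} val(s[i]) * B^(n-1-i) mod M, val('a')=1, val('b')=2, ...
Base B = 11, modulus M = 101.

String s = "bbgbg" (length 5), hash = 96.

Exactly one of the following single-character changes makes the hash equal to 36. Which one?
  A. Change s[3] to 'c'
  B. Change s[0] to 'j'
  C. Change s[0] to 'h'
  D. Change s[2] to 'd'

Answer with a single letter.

Answer: D

Derivation:
Option A: s[3]='b'->'c', delta=(3-2)*11^1 mod 101 = 11, hash=96+11 mod 101 = 6
Option B: s[0]='b'->'j', delta=(10-2)*11^4 mod 101 = 69, hash=96+69 mod 101 = 64
Option C: s[0]='b'->'h', delta=(8-2)*11^4 mod 101 = 77, hash=96+77 mod 101 = 72
Option D: s[2]='g'->'d', delta=(4-7)*11^2 mod 101 = 41, hash=96+41 mod 101 = 36 <-- target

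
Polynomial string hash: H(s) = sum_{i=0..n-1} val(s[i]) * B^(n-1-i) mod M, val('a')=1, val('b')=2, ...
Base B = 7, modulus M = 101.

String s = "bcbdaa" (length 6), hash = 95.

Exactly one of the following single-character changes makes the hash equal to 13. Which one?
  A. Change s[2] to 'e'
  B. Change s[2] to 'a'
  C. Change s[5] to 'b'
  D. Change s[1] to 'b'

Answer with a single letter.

Option A: s[2]='b'->'e', delta=(5-2)*7^3 mod 101 = 19, hash=95+19 mod 101 = 13 <-- target
Option B: s[2]='b'->'a', delta=(1-2)*7^3 mod 101 = 61, hash=95+61 mod 101 = 55
Option C: s[5]='a'->'b', delta=(2-1)*7^0 mod 101 = 1, hash=95+1 mod 101 = 96
Option D: s[1]='c'->'b', delta=(2-3)*7^4 mod 101 = 23, hash=95+23 mod 101 = 17

Answer: A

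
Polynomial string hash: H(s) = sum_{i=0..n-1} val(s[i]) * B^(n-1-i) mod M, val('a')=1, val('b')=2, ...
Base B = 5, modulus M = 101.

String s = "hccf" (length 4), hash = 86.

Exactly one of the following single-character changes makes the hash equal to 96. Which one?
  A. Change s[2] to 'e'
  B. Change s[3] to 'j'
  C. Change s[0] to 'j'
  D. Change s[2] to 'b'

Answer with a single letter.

Option A: s[2]='c'->'e', delta=(5-3)*5^1 mod 101 = 10, hash=86+10 mod 101 = 96 <-- target
Option B: s[3]='f'->'j', delta=(10-6)*5^0 mod 101 = 4, hash=86+4 mod 101 = 90
Option C: s[0]='h'->'j', delta=(10-8)*5^3 mod 101 = 48, hash=86+48 mod 101 = 33
Option D: s[2]='c'->'b', delta=(2-3)*5^1 mod 101 = 96, hash=86+96 mod 101 = 81

Answer: A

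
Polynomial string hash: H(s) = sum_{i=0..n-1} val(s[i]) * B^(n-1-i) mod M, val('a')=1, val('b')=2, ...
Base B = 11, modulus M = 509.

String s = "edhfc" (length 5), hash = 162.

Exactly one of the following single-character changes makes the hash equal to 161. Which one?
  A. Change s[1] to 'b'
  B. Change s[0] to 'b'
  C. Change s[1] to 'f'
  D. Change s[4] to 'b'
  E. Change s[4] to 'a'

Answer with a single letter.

Answer: D

Derivation:
Option A: s[1]='d'->'b', delta=(2-4)*11^3 mod 509 = 392, hash=162+392 mod 509 = 45
Option B: s[0]='e'->'b', delta=(2-5)*11^4 mod 509 = 360, hash=162+360 mod 509 = 13
Option C: s[1]='d'->'f', delta=(6-4)*11^3 mod 509 = 117, hash=162+117 mod 509 = 279
Option D: s[4]='c'->'b', delta=(2-3)*11^0 mod 509 = 508, hash=162+508 mod 509 = 161 <-- target
Option E: s[4]='c'->'a', delta=(1-3)*11^0 mod 509 = 507, hash=162+507 mod 509 = 160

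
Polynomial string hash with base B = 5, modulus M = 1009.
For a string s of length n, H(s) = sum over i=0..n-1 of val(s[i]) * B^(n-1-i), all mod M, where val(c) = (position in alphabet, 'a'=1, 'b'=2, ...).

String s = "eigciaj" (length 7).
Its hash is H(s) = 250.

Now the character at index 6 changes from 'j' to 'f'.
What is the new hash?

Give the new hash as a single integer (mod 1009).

val('j') = 10, val('f') = 6
Position k = 6, exponent = n-1-k = 0
B^0 mod M = 5^0 mod 1009 = 1
Delta = (6 - 10) * 1 mod 1009 = 1005
New hash = (250 + 1005) mod 1009 = 246

Answer: 246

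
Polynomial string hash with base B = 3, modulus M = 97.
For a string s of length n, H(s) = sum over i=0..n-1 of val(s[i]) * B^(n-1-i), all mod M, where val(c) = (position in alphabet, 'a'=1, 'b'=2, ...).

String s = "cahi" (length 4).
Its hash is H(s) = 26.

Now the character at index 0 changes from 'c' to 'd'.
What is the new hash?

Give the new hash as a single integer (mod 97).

Answer: 53

Derivation:
val('c') = 3, val('d') = 4
Position k = 0, exponent = n-1-k = 3
B^3 mod M = 3^3 mod 97 = 27
Delta = (4 - 3) * 27 mod 97 = 27
New hash = (26 + 27) mod 97 = 53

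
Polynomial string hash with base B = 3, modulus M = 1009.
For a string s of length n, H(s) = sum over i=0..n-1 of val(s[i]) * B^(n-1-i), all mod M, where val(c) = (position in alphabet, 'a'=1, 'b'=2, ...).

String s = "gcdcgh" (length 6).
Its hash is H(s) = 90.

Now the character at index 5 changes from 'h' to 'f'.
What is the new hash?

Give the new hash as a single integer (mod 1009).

val('h') = 8, val('f') = 6
Position k = 5, exponent = n-1-k = 0
B^0 mod M = 3^0 mod 1009 = 1
Delta = (6 - 8) * 1 mod 1009 = 1007
New hash = (90 + 1007) mod 1009 = 88

Answer: 88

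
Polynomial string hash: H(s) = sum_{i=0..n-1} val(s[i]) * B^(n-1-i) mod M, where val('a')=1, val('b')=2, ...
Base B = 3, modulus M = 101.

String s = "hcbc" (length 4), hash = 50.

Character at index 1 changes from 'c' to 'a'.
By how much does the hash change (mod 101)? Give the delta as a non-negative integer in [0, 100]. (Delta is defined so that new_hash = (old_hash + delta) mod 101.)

Answer: 83

Derivation:
Delta formula: (val(new) - val(old)) * B^(n-1-k) mod M
  val('a') - val('c') = 1 - 3 = -2
  B^(n-1-k) = 3^2 mod 101 = 9
  Delta = -2 * 9 mod 101 = 83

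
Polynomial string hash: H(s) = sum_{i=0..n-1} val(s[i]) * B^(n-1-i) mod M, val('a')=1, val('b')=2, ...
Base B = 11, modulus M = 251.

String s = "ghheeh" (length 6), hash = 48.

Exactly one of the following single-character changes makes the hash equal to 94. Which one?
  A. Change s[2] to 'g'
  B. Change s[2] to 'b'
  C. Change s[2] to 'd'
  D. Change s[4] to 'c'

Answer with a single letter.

Option A: s[2]='h'->'g', delta=(7-8)*11^3 mod 251 = 175, hash=48+175 mod 251 = 223
Option B: s[2]='h'->'b', delta=(2-8)*11^3 mod 251 = 46, hash=48+46 mod 251 = 94 <-- target
Option C: s[2]='h'->'d', delta=(4-8)*11^3 mod 251 = 198, hash=48+198 mod 251 = 246
Option D: s[4]='e'->'c', delta=(3-5)*11^1 mod 251 = 229, hash=48+229 mod 251 = 26

Answer: B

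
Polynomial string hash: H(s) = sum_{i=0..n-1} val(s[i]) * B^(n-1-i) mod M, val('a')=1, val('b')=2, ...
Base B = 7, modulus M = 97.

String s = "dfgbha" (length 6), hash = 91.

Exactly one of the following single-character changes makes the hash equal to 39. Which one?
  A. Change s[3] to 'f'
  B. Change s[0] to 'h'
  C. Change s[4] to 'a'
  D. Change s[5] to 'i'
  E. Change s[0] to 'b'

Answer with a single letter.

Option A: s[3]='b'->'f', delta=(6-2)*7^2 mod 97 = 2, hash=91+2 mod 97 = 93
Option B: s[0]='d'->'h', delta=(8-4)*7^5 mod 97 = 7, hash=91+7 mod 97 = 1
Option C: s[4]='h'->'a', delta=(1-8)*7^1 mod 97 = 48, hash=91+48 mod 97 = 42
Option D: s[5]='a'->'i', delta=(9-1)*7^0 mod 97 = 8, hash=91+8 mod 97 = 2
Option E: s[0]='d'->'b', delta=(2-4)*7^5 mod 97 = 45, hash=91+45 mod 97 = 39 <-- target

Answer: E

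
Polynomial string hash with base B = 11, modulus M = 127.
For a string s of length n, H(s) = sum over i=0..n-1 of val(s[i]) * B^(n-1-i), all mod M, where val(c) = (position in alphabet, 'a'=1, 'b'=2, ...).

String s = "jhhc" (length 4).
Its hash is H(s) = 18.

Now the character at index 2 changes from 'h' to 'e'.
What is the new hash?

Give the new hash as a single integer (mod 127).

val('h') = 8, val('e') = 5
Position k = 2, exponent = n-1-k = 1
B^1 mod M = 11^1 mod 127 = 11
Delta = (5 - 8) * 11 mod 127 = 94
New hash = (18 + 94) mod 127 = 112

Answer: 112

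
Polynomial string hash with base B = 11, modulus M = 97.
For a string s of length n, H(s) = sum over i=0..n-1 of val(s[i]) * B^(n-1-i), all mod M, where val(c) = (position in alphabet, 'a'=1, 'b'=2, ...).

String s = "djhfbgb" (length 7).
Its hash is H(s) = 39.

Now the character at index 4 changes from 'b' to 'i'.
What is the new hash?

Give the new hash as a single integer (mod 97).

val('b') = 2, val('i') = 9
Position k = 4, exponent = n-1-k = 2
B^2 mod M = 11^2 mod 97 = 24
Delta = (9 - 2) * 24 mod 97 = 71
New hash = (39 + 71) mod 97 = 13

Answer: 13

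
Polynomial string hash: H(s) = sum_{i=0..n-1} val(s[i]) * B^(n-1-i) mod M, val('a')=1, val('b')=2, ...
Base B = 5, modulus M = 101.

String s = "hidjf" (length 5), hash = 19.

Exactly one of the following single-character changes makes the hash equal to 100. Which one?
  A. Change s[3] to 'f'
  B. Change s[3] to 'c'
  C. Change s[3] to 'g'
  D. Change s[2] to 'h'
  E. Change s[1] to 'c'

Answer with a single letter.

Option A: s[3]='j'->'f', delta=(6-10)*5^1 mod 101 = 81, hash=19+81 mod 101 = 100 <-- target
Option B: s[3]='j'->'c', delta=(3-10)*5^1 mod 101 = 66, hash=19+66 mod 101 = 85
Option C: s[3]='j'->'g', delta=(7-10)*5^1 mod 101 = 86, hash=19+86 mod 101 = 4
Option D: s[2]='d'->'h', delta=(8-4)*5^2 mod 101 = 100, hash=19+100 mod 101 = 18
Option E: s[1]='i'->'c', delta=(3-9)*5^3 mod 101 = 58, hash=19+58 mod 101 = 77

Answer: A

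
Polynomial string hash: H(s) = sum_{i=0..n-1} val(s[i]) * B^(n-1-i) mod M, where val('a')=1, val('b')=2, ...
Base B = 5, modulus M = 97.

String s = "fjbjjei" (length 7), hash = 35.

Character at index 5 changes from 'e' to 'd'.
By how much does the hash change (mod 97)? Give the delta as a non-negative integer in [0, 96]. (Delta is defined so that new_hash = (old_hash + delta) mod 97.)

Answer: 92

Derivation:
Delta formula: (val(new) - val(old)) * B^(n-1-k) mod M
  val('d') - val('e') = 4 - 5 = -1
  B^(n-1-k) = 5^1 mod 97 = 5
  Delta = -1 * 5 mod 97 = 92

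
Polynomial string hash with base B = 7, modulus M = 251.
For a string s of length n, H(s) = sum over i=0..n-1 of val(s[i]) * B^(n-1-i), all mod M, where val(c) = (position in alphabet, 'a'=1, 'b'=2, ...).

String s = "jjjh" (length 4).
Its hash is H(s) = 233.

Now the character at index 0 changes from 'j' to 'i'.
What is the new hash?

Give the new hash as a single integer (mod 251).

val('j') = 10, val('i') = 9
Position k = 0, exponent = n-1-k = 3
B^3 mod M = 7^3 mod 251 = 92
Delta = (9 - 10) * 92 mod 251 = 159
New hash = (233 + 159) mod 251 = 141

Answer: 141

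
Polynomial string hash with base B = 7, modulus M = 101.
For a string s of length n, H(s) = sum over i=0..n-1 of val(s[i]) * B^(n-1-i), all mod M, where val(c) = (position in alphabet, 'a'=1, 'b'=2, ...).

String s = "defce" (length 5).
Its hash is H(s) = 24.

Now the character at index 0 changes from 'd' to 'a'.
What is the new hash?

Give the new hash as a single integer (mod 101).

val('d') = 4, val('a') = 1
Position k = 0, exponent = n-1-k = 4
B^4 mod M = 7^4 mod 101 = 78
Delta = (1 - 4) * 78 mod 101 = 69
New hash = (24 + 69) mod 101 = 93

Answer: 93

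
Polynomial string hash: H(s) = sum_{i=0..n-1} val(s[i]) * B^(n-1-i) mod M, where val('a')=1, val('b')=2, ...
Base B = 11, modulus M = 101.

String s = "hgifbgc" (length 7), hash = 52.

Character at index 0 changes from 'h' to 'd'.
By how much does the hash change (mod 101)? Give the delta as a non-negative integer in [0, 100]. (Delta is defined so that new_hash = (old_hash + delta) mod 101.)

Delta formula: (val(new) - val(old)) * B^(n-1-k) mod M
  val('d') - val('h') = 4 - 8 = -4
  B^(n-1-k) = 11^6 mod 101 = 21
  Delta = -4 * 21 mod 101 = 17

Answer: 17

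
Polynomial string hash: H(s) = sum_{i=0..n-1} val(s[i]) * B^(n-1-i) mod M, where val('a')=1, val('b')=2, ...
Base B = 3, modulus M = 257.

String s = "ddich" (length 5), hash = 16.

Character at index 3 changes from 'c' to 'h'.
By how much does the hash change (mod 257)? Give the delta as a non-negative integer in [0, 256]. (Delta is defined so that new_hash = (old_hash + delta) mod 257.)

Delta formula: (val(new) - val(old)) * B^(n-1-k) mod M
  val('h') - val('c') = 8 - 3 = 5
  B^(n-1-k) = 3^1 mod 257 = 3
  Delta = 5 * 3 mod 257 = 15

Answer: 15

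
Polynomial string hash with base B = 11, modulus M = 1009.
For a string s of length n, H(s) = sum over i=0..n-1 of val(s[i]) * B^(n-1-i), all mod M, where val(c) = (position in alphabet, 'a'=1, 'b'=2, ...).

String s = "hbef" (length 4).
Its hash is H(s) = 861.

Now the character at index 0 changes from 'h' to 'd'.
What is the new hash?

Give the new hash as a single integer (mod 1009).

Answer: 582

Derivation:
val('h') = 8, val('d') = 4
Position k = 0, exponent = n-1-k = 3
B^3 mod M = 11^3 mod 1009 = 322
Delta = (4 - 8) * 322 mod 1009 = 730
New hash = (861 + 730) mod 1009 = 582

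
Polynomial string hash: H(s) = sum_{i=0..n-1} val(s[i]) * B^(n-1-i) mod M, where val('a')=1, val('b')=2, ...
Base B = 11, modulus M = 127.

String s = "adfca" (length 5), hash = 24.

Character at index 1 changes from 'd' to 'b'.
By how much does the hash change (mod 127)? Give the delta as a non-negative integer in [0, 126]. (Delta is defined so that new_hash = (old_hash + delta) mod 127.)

Answer: 5

Derivation:
Delta formula: (val(new) - val(old)) * B^(n-1-k) mod M
  val('b') - val('d') = 2 - 4 = -2
  B^(n-1-k) = 11^3 mod 127 = 61
  Delta = -2 * 61 mod 127 = 5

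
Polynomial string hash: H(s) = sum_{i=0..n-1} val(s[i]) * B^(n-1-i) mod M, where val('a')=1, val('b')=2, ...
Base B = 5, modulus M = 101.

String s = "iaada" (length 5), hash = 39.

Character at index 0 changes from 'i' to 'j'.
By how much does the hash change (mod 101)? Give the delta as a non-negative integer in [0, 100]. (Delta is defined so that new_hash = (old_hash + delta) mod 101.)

Delta formula: (val(new) - val(old)) * B^(n-1-k) mod M
  val('j') - val('i') = 10 - 9 = 1
  B^(n-1-k) = 5^4 mod 101 = 19
  Delta = 1 * 19 mod 101 = 19

Answer: 19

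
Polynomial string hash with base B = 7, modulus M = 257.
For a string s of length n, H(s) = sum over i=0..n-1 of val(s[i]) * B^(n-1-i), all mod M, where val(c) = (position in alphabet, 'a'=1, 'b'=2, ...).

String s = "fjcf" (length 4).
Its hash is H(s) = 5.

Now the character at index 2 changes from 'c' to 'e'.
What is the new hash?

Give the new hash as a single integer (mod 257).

val('c') = 3, val('e') = 5
Position k = 2, exponent = n-1-k = 1
B^1 mod M = 7^1 mod 257 = 7
Delta = (5 - 3) * 7 mod 257 = 14
New hash = (5 + 14) mod 257 = 19

Answer: 19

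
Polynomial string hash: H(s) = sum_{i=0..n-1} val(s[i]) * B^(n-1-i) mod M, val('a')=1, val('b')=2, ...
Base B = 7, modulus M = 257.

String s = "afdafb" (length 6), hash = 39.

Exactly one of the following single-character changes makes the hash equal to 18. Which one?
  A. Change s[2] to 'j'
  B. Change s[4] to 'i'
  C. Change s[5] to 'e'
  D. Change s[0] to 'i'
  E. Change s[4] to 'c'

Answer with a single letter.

Option A: s[2]='d'->'j', delta=(10-4)*7^3 mod 257 = 2, hash=39+2 mod 257 = 41
Option B: s[4]='f'->'i', delta=(9-6)*7^1 mod 257 = 21, hash=39+21 mod 257 = 60
Option C: s[5]='b'->'e', delta=(5-2)*7^0 mod 257 = 3, hash=39+3 mod 257 = 42
Option D: s[0]='a'->'i', delta=(9-1)*7^5 mod 257 = 45, hash=39+45 mod 257 = 84
Option E: s[4]='f'->'c', delta=(3-6)*7^1 mod 257 = 236, hash=39+236 mod 257 = 18 <-- target

Answer: E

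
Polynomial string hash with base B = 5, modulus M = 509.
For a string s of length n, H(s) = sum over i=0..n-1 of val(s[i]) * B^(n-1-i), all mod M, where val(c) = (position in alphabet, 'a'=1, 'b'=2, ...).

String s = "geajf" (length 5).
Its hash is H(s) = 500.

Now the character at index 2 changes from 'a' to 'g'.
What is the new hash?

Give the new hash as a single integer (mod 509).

val('a') = 1, val('g') = 7
Position k = 2, exponent = n-1-k = 2
B^2 mod M = 5^2 mod 509 = 25
Delta = (7 - 1) * 25 mod 509 = 150
New hash = (500 + 150) mod 509 = 141

Answer: 141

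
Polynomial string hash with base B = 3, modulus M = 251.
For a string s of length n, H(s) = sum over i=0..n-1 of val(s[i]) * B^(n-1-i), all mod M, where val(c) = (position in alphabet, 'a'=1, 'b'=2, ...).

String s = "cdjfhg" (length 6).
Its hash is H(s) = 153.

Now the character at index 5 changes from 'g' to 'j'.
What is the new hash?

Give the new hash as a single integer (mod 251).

val('g') = 7, val('j') = 10
Position k = 5, exponent = n-1-k = 0
B^0 mod M = 3^0 mod 251 = 1
Delta = (10 - 7) * 1 mod 251 = 3
New hash = (153 + 3) mod 251 = 156

Answer: 156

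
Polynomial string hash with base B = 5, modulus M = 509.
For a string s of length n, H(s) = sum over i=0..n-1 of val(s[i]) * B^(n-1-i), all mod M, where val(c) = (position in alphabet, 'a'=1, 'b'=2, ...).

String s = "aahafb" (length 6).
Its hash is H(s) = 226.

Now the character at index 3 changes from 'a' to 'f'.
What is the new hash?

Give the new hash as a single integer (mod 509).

Answer: 351

Derivation:
val('a') = 1, val('f') = 6
Position k = 3, exponent = n-1-k = 2
B^2 mod M = 5^2 mod 509 = 25
Delta = (6 - 1) * 25 mod 509 = 125
New hash = (226 + 125) mod 509 = 351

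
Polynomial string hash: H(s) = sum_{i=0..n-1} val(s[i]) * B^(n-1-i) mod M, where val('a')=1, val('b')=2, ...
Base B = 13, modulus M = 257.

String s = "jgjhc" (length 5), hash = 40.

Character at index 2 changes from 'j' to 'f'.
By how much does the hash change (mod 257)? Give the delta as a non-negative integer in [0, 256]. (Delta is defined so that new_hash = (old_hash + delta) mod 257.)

Answer: 95

Derivation:
Delta formula: (val(new) - val(old)) * B^(n-1-k) mod M
  val('f') - val('j') = 6 - 10 = -4
  B^(n-1-k) = 13^2 mod 257 = 169
  Delta = -4 * 169 mod 257 = 95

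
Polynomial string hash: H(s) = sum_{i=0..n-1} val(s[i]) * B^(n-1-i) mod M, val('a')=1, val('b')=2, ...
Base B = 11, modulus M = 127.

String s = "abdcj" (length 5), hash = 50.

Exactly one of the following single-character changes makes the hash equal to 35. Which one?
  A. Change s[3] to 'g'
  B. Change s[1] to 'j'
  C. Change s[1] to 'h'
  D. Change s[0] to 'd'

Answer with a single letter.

Answer: C

Derivation:
Option A: s[3]='c'->'g', delta=(7-3)*11^1 mod 127 = 44, hash=50+44 mod 127 = 94
Option B: s[1]='b'->'j', delta=(10-2)*11^3 mod 127 = 107, hash=50+107 mod 127 = 30
Option C: s[1]='b'->'h', delta=(8-2)*11^3 mod 127 = 112, hash=50+112 mod 127 = 35 <-- target
Option D: s[0]='a'->'d', delta=(4-1)*11^4 mod 127 = 108, hash=50+108 mod 127 = 31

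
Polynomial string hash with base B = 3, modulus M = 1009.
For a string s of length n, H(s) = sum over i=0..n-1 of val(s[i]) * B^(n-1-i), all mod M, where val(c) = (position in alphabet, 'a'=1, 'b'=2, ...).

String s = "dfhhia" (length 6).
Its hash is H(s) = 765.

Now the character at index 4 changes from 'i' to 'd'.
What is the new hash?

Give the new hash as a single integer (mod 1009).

Answer: 750

Derivation:
val('i') = 9, val('d') = 4
Position k = 4, exponent = n-1-k = 1
B^1 mod M = 3^1 mod 1009 = 3
Delta = (4 - 9) * 3 mod 1009 = 994
New hash = (765 + 994) mod 1009 = 750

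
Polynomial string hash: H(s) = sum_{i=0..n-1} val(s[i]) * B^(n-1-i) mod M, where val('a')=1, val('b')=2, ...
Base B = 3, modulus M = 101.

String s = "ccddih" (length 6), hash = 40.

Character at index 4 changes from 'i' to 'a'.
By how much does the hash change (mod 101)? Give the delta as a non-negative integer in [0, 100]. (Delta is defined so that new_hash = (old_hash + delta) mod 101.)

Delta formula: (val(new) - val(old)) * B^(n-1-k) mod M
  val('a') - val('i') = 1 - 9 = -8
  B^(n-1-k) = 3^1 mod 101 = 3
  Delta = -8 * 3 mod 101 = 77

Answer: 77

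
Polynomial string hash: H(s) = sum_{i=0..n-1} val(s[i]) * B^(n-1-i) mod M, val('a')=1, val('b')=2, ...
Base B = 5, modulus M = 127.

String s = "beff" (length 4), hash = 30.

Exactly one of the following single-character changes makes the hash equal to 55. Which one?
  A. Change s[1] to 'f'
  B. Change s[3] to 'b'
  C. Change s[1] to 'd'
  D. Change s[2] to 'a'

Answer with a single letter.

Answer: A

Derivation:
Option A: s[1]='e'->'f', delta=(6-5)*5^2 mod 127 = 25, hash=30+25 mod 127 = 55 <-- target
Option B: s[3]='f'->'b', delta=(2-6)*5^0 mod 127 = 123, hash=30+123 mod 127 = 26
Option C: s[1]='e'->'d', delta=(4-5)*5^2 mod 127 = 102, hash=30+102 mod 127 = 5
Option D: s[2]='f'->'a', delta=(1-6)*5^1 mod 127 = 102, hash=30+102 mod 127 = 5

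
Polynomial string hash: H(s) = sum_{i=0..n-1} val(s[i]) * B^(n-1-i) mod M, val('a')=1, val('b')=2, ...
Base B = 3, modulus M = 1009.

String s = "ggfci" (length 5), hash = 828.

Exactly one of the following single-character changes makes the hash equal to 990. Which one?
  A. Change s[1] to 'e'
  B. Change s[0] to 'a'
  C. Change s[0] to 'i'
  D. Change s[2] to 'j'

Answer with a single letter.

Answer: C

Derivation:
Option A: s[1]='g'->'e', delta=(5-7)*3^3 mod 1009 = 955, hash=828+955 mod 1009 = 774
Option B: s[0]='g'->'a', delta=(1-7)*3^4 mod 1009 = 523, hash=828+523 mod 1009 = 342
Option C: s[0]='g'->'i', delta=(9-7)*3^4 mod 1009 = 162, hash=828+162 mod 1009 = 990 <-- target
Option D: s[2]='f'->'j', delta=(10-6)*3^2 mod 1009 = 36, hash=828+36 mod 1009 = 864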